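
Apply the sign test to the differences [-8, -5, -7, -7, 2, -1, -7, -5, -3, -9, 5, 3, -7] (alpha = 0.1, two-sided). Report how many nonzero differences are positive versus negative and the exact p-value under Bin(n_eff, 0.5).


Step 1: Discard zero differences. Original n = 13; n_eff = number of nonzero differences = 13.
Nonzero differences (with sign): -8, -5, -7, -7, +2, -1, -7, -5, -3, -9, +5, +3, -7
Step 2: Count signs: positive = 3, negative = 10.
Step 3: Under H0: P(positive) = 0.5, so the number of positives S ~ Bin(13, 0.5).
Step 4: Two-sided exact p-value = sum of Bin(13,0.5) probabilities at or below the observed probability = 0.092285.
Step 5: alpha = 0.1. reject H0.

n_eff = 13, pos = 3, neg = 10, p = 0.092285, reject H0.


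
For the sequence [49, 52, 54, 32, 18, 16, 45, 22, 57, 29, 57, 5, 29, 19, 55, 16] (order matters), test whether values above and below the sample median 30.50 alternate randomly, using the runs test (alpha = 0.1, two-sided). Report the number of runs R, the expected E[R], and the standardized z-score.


Step 1: Compute median = 30.50; label A = above, B = below.
Labels in order: AAAABBABABABBBAB  (n_A = 8, n_B = 8)
Step 2: Count runs R = 10.
Step 3: Under H0 (random ordering), E[R] = 2*n_A*n_B/(n_A+n_B) + 1 = 2*8*8/16 + 1 = 9.0000.
        Var[R] = 2*n_A*n_B*(2*n_A*n_B - n_A - n_B) / ((n_A+n_B)^2 * (n_A+n_B-1)) = 14336/3840 = 3.7333.
        SD[R] = 1.9322.
Step 4: Continuity-corrected z = (R - 0.5 - E[R]) / SD[R] = (10 - 0.5 - 9.0000) / 1.9322 = 0.2588.
Step 5: Two-sided p-value via normal approximation = 2*(1 - Phi(|z|)) = 0.795809.
Step 6: alpha = 0.1. fail to reject H0.

R = 10, z = 0.2588, p = 0.795809, fail to reject H0.


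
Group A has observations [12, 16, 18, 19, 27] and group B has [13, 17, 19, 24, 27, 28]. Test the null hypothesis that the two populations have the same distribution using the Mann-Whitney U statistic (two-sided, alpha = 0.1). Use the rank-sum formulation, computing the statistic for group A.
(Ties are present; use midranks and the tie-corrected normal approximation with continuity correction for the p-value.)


Step 1: Combine and sort all 11 observations; assign midranks.
sorted (value, group): (12,X), (13,Y), (16,X), (17,Y), (18,X), (19,X), (19,Y), (24,Y), (27,X), (27,Y), (28,Y)
ranks: 12->1, 13->2, 16->3, 17->4, 18->5, 19->6.5, 19->6.5, 24->8, 27->9.5, 27->9.5, 28->11
Step 2: Rank sum for X: R1 = 1 + 3 + 5 + 6.5 + 9.5 = 25.
Step 3: U_X = R1 - n1(n1+1)/2 = 25 - 5*6/2 = 25 - 15 = 10.
       U_Y = n1*n2 - U_X = 30 - 10 = 20.
Step 4: Ties are present, so use the tie-corrected normal approximation (with continuity correction) for the p-value.
Step 5: p-value = 0.409176; compare to alpha = 0.1. fail to reject H0.

U_X = 10, p = 0.409176, fail to reject H0 at alpha = 0.1.


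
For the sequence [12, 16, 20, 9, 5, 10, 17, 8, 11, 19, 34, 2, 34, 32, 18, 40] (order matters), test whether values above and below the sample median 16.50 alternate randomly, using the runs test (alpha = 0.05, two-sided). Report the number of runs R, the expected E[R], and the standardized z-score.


Step 1: Compute median = 16.50; label A = above, B = below.
Labels in order: BBABBBABBAABAAAA  (n_A = 8, n_B = 8)
Step 2: Count runs R = 8.
Step 3: Under H0 (random ordering), E[R] = 2*n_A*n_B/(n_A+n_B) + 1 = 2*8*8/16 + 1 = 9.0000.
        Var[R] = 2*n_A*n_B*(2*n_A*n_B - n_A - n_B) / ((n_A+n_B)^2 * (n_A+n_B-1)) = 14336/3840 = 3.7333.
        SD[R] = 1.9322.
Step 4: Continuity-corrected z = (R + 0.5 - E[R]) / SD[R] = (8 + 0.5 - 9.0000) / 1.9322 = -0.2588.
Step 5: Two-sided p-value via normal approximation = 2*(1 - Phi(|z|)) = 0.795809.
Step 6: alpha = 0.05. fail to reject H0.

R = 8, z = -0.2588, p = 0.795809, fail to reject H0.


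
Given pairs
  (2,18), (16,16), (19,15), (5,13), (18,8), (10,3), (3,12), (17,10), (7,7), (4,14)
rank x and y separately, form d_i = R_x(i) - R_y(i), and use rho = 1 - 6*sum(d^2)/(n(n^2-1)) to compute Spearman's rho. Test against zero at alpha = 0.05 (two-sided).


Step 1: Rank x and y separately (midranks; no ties here).
rank(x): 2->1, 16->7, 19->10, 5->4, 18->9, 10->6, 3->2, 17->8, 7->5, 4->3
rank(y): 18->10, 16->9, 15->8, 13->6, 8->3, 3->1, 12->5, 10->4, 7->2, 14->7
Step 2: d_i = R_x(i) - R_y(i); compute d_i^2.
  (1-10)^2=81, (7-9)^2=4, (10-8)^2=4, (4-6)^2=4, (9-3)^2=36, (6-1)^2=25, (2-5)^2=9, (8-4)^2=16, (5-2)^2=9, (3-7)^2=16
sum(d^2) = 204.
Step 3: rho = 1 - 6*204 / (10*(10^2 - 1)) = 1 - 1224/990 = -0.236364.
Step 4: Under H0, t = rho * sqrt((n-2)/(1-rho^2)) = -0.6880 ~ t(8).
Step 5: Two-sided p-value from the t-distribution with 8 df = 0.510885.
Step 6: alpha = 0.05. fail to reject H0.

rho = -0.2364, p = 0.510885, fail to reject H0 at alpha = 0.05.


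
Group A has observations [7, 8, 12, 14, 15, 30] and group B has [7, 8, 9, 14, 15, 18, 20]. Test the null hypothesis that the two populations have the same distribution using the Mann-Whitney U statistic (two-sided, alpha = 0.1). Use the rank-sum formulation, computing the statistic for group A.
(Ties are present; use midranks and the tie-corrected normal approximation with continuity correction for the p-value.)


Step 1: Combine and sort all 13 observations; assign midranks.
sorted (value, group): (7,X), (7,Y), (8,X), (8,Y), (9,Y), (12,X), (14,X), (14,Y), (15,X), (15,Y), (18,Y), (20,Y), (30,X)
ranks: 7->1.5, 7->1.5, 8->3.5, 8->3.5, 9->5, 12->6, 14->7.5, 14->7.5, 15->9.5, 15->9.5, 18->11, 20->12, 30->13
Step 2: Rank sum for X: R1 = 1.5 + 3.5 + 6 + 7.5 + 9.5 + 13 = 41.
Step 3: U_X = R1 - n1(n1+1)/2 = 41 - 6*7/2 = 41 - 21 = 20.
       U_Y = n1*n2 - U_X = 42 - 20 = 22.
Step 4: Ties are present, so use the tie-corrected normal approximation (with continuity correction) for the p-value.
Step 5: p-value = 0.942742; compare to alpha = 0.1. fail to reject H0.

U_X = 20, p = 0.942742, fail to reject H0 at alpha = 0.1.


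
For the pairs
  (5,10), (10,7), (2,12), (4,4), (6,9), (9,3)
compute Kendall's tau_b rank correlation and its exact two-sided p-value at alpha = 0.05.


Step 1: Enumerate the 15 unordered pairs (i,j) with i<j and classify each by sign(x_j-x_i) * sign(y_j-y_i).
  (1,2):dx=+5,dy=-3->D; (1,3):dx=-3,dy=+2->D; (1,4):dx=-1,dy=-6->C; (1,5):dx=+1,dy=-1->D
  (1,6):dx=+4,dy=-7->D; (2,3):dx=-8,dy=+5->D; (2,4):dx=-6,dy=-3->C; (2,5):dx=-4,dy=+2->D
  (2,6):dx=-1,dy=-4->C; (3,4):dx=+2,dy=-8->D; (3,5):dx=+4,dy=-3->D; (3,6):dx=+7,dy=-9->D
  (4,5):dx=+2,dy=+5->C; (4,6):dx=+5,dy=-1->D; (5,6):dx=+3,dy=-6->D
Step 2: C = 4, D = 11, total pairs = 15.
Step 3: tau = (C - D)/(n(n-1)/2) = (4 - 11)/15 = -0.466667.
Step 4: Exact two-sided p-value (enumerate n! = 720 permutations of y under H0): p = 0.272222.
Step 5: alpha = 0.05. fail to reject H0.

tau_b = -0.4667 (C=4, D=11), p = 0.272222, fail to reject H0.


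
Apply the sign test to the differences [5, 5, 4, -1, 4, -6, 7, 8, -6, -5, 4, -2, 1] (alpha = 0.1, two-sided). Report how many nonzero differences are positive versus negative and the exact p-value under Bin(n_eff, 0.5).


Step 1: Discard zero differences. Original n = 13; n_eff = number of nonzero differences = 13.
Nonzero differences (with sign): +5, +5, +4, -1, +4, -6, +7, +8, -6, -5, +4, -2, +1
Step 2: Count signs: positive = 8, negative = 5.
Step 3: Under H0: P(positive) = 0.5, so the number of positives S ~ Bin(13, 0.5).
Step 4: Two-sided exact p-value = sum of Bin(13,0.5) probabilities at or below the observed probability = 0.581055.
Step 5: alpha = 0.1. fail to reject H0.

n_eff = 13, pos = 8, neg = 5, p = 0.581055, fail to reject H0.


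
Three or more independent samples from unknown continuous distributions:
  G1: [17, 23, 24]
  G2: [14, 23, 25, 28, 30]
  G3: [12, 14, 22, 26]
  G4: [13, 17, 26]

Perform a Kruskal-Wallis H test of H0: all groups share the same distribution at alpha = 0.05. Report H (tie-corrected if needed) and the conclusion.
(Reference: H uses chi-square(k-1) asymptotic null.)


Step 1: Combine all N = 15 observations and assign midranks.
sorted (value, group, rank): (12,G3,1), (13,G4,2), (14,G2,3.5), (14,G3,3.5), (17,G1,5.5), (17,G4,5.5), (22,G3,7), (23,G1,8.5), (23,G2,8.5), (24,G1,10), (25,G2,11), (26,G3,12.5), (26,G4,12.5), (28,G2,14), (30,G2,15)
Step 2: Sum ranks within each group.
R_1 = 24 (n_1 = 3)
R_2 = 52 (n_2 = 5)
R_3 = 24 (n_3 = 4)
R_4 = 20 (n_4 = 3)
Step 3: H = 12/(N(N+1)) * sum(R_i^2/n_i) - 3(N+1)
     = 12/(15*16) * (24^2/3 + 52^2/5 + 24^2/4 + 20^2/3) - 3*16
     = 0.050000 * 1010.13 - 48
     = 2.506667.
Step 4: Ties present; correction factor C = 1 - 24/(15^3 - 15) = 0.992857. Corrected H = 2.506667 / 0.992857 = 2.524700.
Step 5: Under H0, H ~ chi^2(3); p-value = 0.470844.
Step 6: alpha = 0.05. fail to reject H0.

H = 2.5247, df = 3, p = 0.470844, fail to reject H0.


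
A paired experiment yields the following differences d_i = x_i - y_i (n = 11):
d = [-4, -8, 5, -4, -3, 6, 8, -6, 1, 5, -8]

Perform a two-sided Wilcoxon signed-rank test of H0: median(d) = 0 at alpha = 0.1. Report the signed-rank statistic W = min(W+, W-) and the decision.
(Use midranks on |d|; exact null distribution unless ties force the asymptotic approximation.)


Step 1: Drop any zero differences (none here) and take |d_i|.
|d| = [4, 8, 5, 4, 3, 6, 8, 6, 1, 5, 8]
Step 2: Midrank |d_i| (ties get averaged ranks).
ranks: |4|->3.5, |8|->10, |5|->5.5, |4|->3.5, |3|->2, |6|->7.5, |8|->10, |6|->7.5, |1|->1, |5|->5.5, |8|->10
Step 3: Attach original signs; sum ranks with positive sign and with negative sign.
W+ = 5.5 + 7.5 + 10 + 1 + 5.5 = 29.5
W- = 3.5 + 10 + 3.5 + 2 + 7.5 + 10 = 36.5
(Check: W+ + W- = 66 should equal n(n+1)/2 = 66.)
Step 4: Test statistic W = min(W+, W-) = 29.5.
Step 5: Ties in |d|, so use the tie-corrected normal approximation.
        E[W] = n(n+1)/4 = 11*12/4 = 33.
        Tie groups: |d|=4 (t=2), |d|=5 (t=2), |d|=6 (t=2), |d|=8 (t=3); sum(t^3 - t) = 42.
        Var[W] = n(n+1)(2n+1)/24 - sum(t^3-t)/48 = 3036/24 - 42/48 = 125.625.
        z = (W - E[W]) / sqrt(Var[W]) = (29.5 - 33) / 11.2083 = -0.3123.
        Two-sided p = 2*Phi(z) = 0.754835.
Step 6: alpha = 0.1. fail to reject H0.

W+ = 29.5, W- = 36.5, W = min = 29.5, p = 0.754835, fail to reject H0.


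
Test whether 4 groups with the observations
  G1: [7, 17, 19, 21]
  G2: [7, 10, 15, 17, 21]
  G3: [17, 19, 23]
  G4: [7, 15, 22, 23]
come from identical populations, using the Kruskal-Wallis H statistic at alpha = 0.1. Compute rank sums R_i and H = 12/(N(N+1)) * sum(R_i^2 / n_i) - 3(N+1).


Step 1: Combine all N = 16 observations and assign midranks.
sorted (value, group, rank): (7,G1,2), (7,G2,2), (7,G4,2), (10,G2,4), (15,G2,5.5), (15,G4,5.5), (17,G1,8), (17,G2,8), (17,G3,8), (19,G1,10.5), (19,G3,10.5), (21,G1,12.5), (21,G2,12.5), (22,G4,14), (23,G3,15.5), (23,G4,15.5)
Step 2: Sum ranks within each group.
R_1 = 33 (n_1 = 4)
R_2 = 32 (n_2 = 5)
R_3 = 34 (n_3 = 3)
R_4 = 37 (n_4 = 4)
Step 3: H = 12/(N(N+1)) * sum(R_i^2/n_i) - 3(N+1)
     = 12/(16*17) * (33^2/4 + 32^2/5 + 34^2/3 + 37^2/4) - 3*17
     = 0.044118 * 1204.63 - 51
     = 2.145588.
Step 4: Ties present; correction factor C = 1 - 72/(16^3 - 16) = 0.982353. Corrected H = 2.145588 / 0.982353 = 2.184132.
Step 5: Under H0, H ~ chi^2(3); p-value = 0.535081.
Step 6: alpha = 0.1. fail to reject H0.

H = 2.1841, df = 3, p = 0.535081, fail to reject H0.


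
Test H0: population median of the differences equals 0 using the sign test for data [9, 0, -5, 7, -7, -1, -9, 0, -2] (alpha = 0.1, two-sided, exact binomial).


Step 1: Discard zero differences. Original n = 9; n_eff = number of nonzero differences = 7.
Nonzero differences (with sign): +9, -5, +7, -7, -1, -9, -2
Step 2: Count signs: positive = 2, negative = 5.
Step 3: Under H0: P(positive) = 0.5, so the number of positives S ~ Bin(7, 0.5).
Step 4: Two-sided exact p-value = sum of Bin(7,0.5) probabilities at or below the observed probability = 0.453125.
Step 5: alpha = 0.1. fail to reject H0.

n_eff = 7, pos = 2, neg = 5, p = 0.453125, fail to reject H0.


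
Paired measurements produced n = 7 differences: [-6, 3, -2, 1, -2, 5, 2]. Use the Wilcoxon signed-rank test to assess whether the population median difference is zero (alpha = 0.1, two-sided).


Step 1: Drop any zero differences (none here) and take |d_i|.
|d| = [6, 3, 2, 1, 2, 5, 2]
Step 2: Midrank |d_i| (ties get averaged ranks).
ranks: |6|->7, |3|->5, |2|->3, |1|->1, |2|->3, |5|->6, |2|->3
Step 3: Attach original signs; sum ranks with positive sign and with negative sign.
W+ = 5 + 1 + 6 + 3 = 15
W- = 7 + 3 + 3 = 13
(Check: W+ + W- = 28 should equal n(n+1)/2 = 28.)
Step 4: Test statistic W = min(W+, W-) = 13.
Step 5: Ties in |d|, so use the tie-corrected normal approximation.
        E[W] = n(n+1)/4 = 7*8/4 = 14.
        Tie groups: |d|=2 (t=3); sum(t^3 - t) = 24.
        Var[W] = n(n+1)(2n+1)/24 - sum(t^3-t)/48 = 840/24 - 24/48 = 34.5.
        z = (W - E[W]) / sqrt(Var[W]) = (13 - 14) / 5.8737 = -0.1703.
        Two-sided p = 2*Phi(z) = 0.864813.
Step 6: alpha = 0.1. fail to reject H0.

W+ = 15, W- = 13, W = min = 13, p = 0.864813, fail to reject H0.


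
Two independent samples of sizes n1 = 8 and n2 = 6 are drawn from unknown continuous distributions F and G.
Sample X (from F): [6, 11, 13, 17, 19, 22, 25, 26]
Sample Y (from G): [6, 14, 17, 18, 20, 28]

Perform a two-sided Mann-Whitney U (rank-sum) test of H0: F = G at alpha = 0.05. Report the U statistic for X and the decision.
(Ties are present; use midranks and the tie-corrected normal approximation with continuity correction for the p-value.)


Step 1: Combine and sort all 14 observations; assign midranks.
sorted (value, group): (6,X), (6,Y), (11,X), (13,X), (14,Y), (17,X), (17,Y), (18,Y), (19,X), (20,Y), (22,X), (25,X), (26,X), (28,Y)
ranks: 6->1.5, 6->1.5, 11->3, 13->4, 14->5, 17->6.5, 17->6.5, 18->8, 19->9, 20->10, 22->11, 25->12, 26->13, 28->14
Step 2: Rank sum for X: R1 = 1.5 + 3 + 4 + 6.5 + 9 + 11 + 12 + 13 = 60.
Step 3: U_X = R1 - n1(n1+1)/2 = 60 - 8*9/2 = 60 - 36 = 24.
       U_Y = n1*n2 - U_X = 48 - 24 = 24.
Step 4: Ties are present, so use the tie-corrected normal approximation (with continuity correction) for the p-value.
Step 5: p-value = 1.000000; compare to alpha = 0.05. fail to reject H0.

U_X = 24, p = 1.000000, fail to reject H0 at alpha = 0.05.


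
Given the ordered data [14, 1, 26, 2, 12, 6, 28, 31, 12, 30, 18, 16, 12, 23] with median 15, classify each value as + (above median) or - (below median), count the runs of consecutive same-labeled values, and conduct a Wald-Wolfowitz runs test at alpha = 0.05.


Step 1: Compute median = 15; label A = above, B = below.
Labels in order: BBABBBAABAAABA  (n_A = 7, n_B = 7)
Step 2: Count runs R = 8.
Step 3: Under H0 (random ordering), E[R] = 2*n_A*n_B/(n_A+n_B) + 1 = 2*7*7/14 + 1 = 8.0000.
        Var[R] = 2*n_A*n_B*(2*n_A*n_B - n_A - n_B) / ((n_A+n_B)^2 * (n_A+n_B-1)) = 8232/2548 = 3.2308.
        SD[R] = 1.7974.
Step 4: R = E[R], so z = 0 with no continuity correction.
Step 5: Two-sided p-value via normal approximation = 2*(1 - Phi(|z|)) = 1.000000.
Step 6: alpha = 0.05. fail to reject H0.

R = 8, z = 0.0000, p = 1.000000, fail to reject H0.


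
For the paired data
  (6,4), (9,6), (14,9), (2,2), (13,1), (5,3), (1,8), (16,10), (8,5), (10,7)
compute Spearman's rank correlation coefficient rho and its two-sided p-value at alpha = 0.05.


Step 1: Rank x and y separately (midranks; no ties here).
rank(x): 6->4, 9->6, 14->9, 2->2, 13->8, 5->3, 1->1, 16->10, 8->5, 10->7
rank(y): 4->4, 6->6, 9->9, 2->2, 1->1, 3->3, 8->8, 10->10, 5->5, 7->7
Step 2: d_i = R_x(i) - R_y(i); compute d_i^2.
  (4-4)^2=0, (6-6)^2=0, (9-9)^2=0, (2-2)^2=0, (8-1)^2=49, (3-3)^2=0, (1-8)^2=49, (10-10)^2=0, (5-5)^2=0, (7-7)^2=0
sum(d^2) = 98.
Step 3: rho = 1 - 6*98 / (10*(10^2 - 1)) = 1 - 588/990 = 0.406061.
Step 4: Under H0, t = rho * sqrt((n-2)/(1-rho^2)) = 1.2568 ~ t(8).
Step 5: Two-sided p-value from the t-distribution with 8 df = 0.244282.
Step 6: alpha = 0.05. fail to reject H0.

rho = 0.4061, p = 0.244282, fail to reject H0 at alpha = 0.05.


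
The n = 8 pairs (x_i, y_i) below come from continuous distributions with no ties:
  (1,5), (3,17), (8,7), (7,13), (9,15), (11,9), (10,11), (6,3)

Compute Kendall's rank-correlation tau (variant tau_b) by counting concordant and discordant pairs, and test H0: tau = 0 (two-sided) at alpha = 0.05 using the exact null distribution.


Step 1: Enumerate the 28 unordered pairs (i,j) with i<j and classify each by sign(x_j-x_i) * sign(y_j-y_i).
  (1,2):dx=+2,dy=+12->C; (1,3):dx=+7,dy=+2->C; (1,4):dx=+6,dy=+8->C; (1,5):dx=+8,dy=+10->C
  (1,6):dx=+10,dy=+4->C; (1,7):dx=+9,dy=+6->C; (1,8):dx=+5,dy=-2->D; (2,3):dx=+5,dy=-10->D
  (2,4):dx=+4,dy=-4->D; (2,5):dx=+6,dy=-2->D; (2,6):dx=+8,dy=-8->D; (2,7):dx=+7,dy=-6->D
  (2,8):dx=+3,dy=-14->D; (3,4):dx=-1,dy=+6->D; (3,5):dx=+1,dy=+8->C; (3,6):dx=+3,dy=+2->C
  (3,7):dx=+2,dy=+4->C; (3,8):dx=-2,dy=-4->C; (4,5):dx=+2,dy=+2->C; (4,6):dx=+4,dy=-4->D
  (4,7):dx=+3,dy=-2->D; (4,8):dx=-1,dy=-10->C; (5,6):dx=+2,dy=-6->D; (5,7):dx=+1,dy=-4->D
  (5,8):dx=-3,dy=-12->C; (6,7):dx=-1,dy=+2->D; (6,8):dx=-5,dy=-6->C; (7,8):dx=-4,dy=-8->C
Step 2: C = 15, D = 13, total pairs = 28.
Step 3: tau = (C - D)/(n(n-1)/2) = (15 - 13)/28 = 0.071429.
Step 4: Exact two-sided p-value (enumerate n! = 40320 permutations of y under H0): p = 0.904861.
Step 5: alpha = 0.05. fail to reject H0.

tau_b = 0.0714 (C=15, D=13), p = 0.904861, fail to reject H0.


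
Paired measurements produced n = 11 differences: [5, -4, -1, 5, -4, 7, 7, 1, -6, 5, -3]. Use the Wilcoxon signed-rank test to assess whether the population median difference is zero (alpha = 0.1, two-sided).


Step 1: Drop any zero differences (none here) and take |d_i|.
|d| = [5, 4, 1, 5, 4, 7, 7, 1, 6, 5, 3]
Step 2: Midrank |d_i| (ties get averaged ranks).
ranks: |5|->7, |4|->4.5, |1|->1.5, |5|->7, |4|->4.5, |7|->10.5, |7|->10.5, |1|->1.5, |6|->9, |5|->7, |3|->3
Step 3: Attach original signs; sum ranks with positive sign and with negative sign.
W+ = 7 + 7 + 10.5 + 10.5 + 1.5 + 7 = 43.5
W- = 4.5 + 1.5 + 4.5 + 9 + 3 = 22.5
(Check: W+ + W- = 66 should equal n(n+1)/2 = 66.)
Step 4: Test statistic W = min(W+, W-) = 22.5.
Step 5: Ties in |d|, so use the tie-corrected normal approximation.
        E[W] = n(n+1)/4 = 11*12/4 = 33.
        Tie groups: |d|=1 (t=2), |d|=4 (t=2), |d|=5 (t=3), |d|=7 (t=2); sum(t^3 - t) = 42.
        Var[W] = n(n+1)(2n+1)/24 - sum(t^3-t)/48 = 3036/24 - 42/48 = 125.625.
        z = (W - E[W]) / sqrt(Var[W]) = (22.5 - 33) / 11.2083 = -0.9368.
        Two-sided p = 2*Phi(z) = 0.348857.
Step 6: alpha = 0.1. fail to reject H0.

W+ = 43.5, W- = 22.5, W = min = 22.5, p = 0.348857, fail to reject H0.


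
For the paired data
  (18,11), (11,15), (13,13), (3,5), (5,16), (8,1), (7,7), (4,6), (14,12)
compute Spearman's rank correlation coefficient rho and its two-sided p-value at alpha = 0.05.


Step 1: Rank x and y separately (midranks; no ties here).
rank(x): 18->9, 11->6, 13->7, 3->1, 5->3, 8->5, 7->4, 4->2, 14->8
rank(y): 11->5, 15->8, 13->7, 5->2, 16->9, 1->1, 7->4, 6->3, 12->6
Step 2: d_i = R_x(i) - R_y(i); compute d_i^2.
  (9-5)^2=16, (6-8)^2=4, (7-7)^2=0, (1-2)^2=1, (3-9)^2=36, (5-1)^2=16, (4-4)^2=0, (2-3)^2=1, (8-6)^2=4
sum(d^2) = 78.
Step 3: rho = 1 - 6*78 / (9*(9^2 - 1)) = 1 - 468/720 = 0.350000.
Step 4: Under H0, t = rho * sqrt((n-2)/(1-rho^2)) = 0.9885 ~ t(7).
Step 5: Two-sided p-value from the t-distribution with 7 df = 0.355820.
Step 6: alpha = 0.05. fail to reject H0.

rho = 0.3500, p = 0.355820, fail to reject H0 at alpha = 0.05.


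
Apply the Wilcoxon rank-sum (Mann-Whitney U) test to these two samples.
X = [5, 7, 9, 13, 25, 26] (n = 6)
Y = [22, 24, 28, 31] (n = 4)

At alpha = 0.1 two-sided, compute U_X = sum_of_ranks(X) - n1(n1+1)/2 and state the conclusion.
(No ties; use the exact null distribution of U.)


Step 1: Combine and sort all 10 observations; assign midranks.
sorted (value, group): (5,X), (7,X), (9,X), (13,X), (22,Y), (24,Y), (25,X), (26,X), (28,Y), (31,Y)
ranks: 5->1, 7->2, 9->3, 13->4, 22->5, 24->6, 25->7, 26->8, 28->9, 31->10
Step 2: Rank sum for X: R1 = 1 + 2 + 3 + 4 + 7 + 8 = 25.
Step 3: U_X = R1 - n1(n1+1)/2 = 25 - 6*7/2 = 25 - 21 = 4.
       U_Y = n1*n2 - U_X = 24 - 4 = 20.
Step 4: No ties, so the exact null distribution of U (based on enumerating the C(10,6) = 210 equally likely rank assignments) gives the two-sided p-value.
Step 5: p-value = 0.114286; compare to alpha = 0.1. fail to reject H0.

U_X = 4, p = 0.114286, fail to reject H0 at alpha = 0.1.


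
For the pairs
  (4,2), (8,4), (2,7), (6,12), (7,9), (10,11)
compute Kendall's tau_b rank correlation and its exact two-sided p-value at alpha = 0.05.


Step 1: Enumerate the 15 unordered pairs (i,j) with i<j and classify each by sign(x_j-x_i) * sign(y_j-y_i).
  (1,2):dx=+4,dy=+2->C; (1,3):dx=-2,dy=+5->D; (1,4):dx=+2,dy=+10->C; (1,5):dx=+3,dy=+7->C
  (1,6):dx=+6,dy=+9->C; (2,3):dx=-6,dy=+3->D; (2,4):dx=-2,dy=+8->D; (2,5):dx=-1,dy=+5->D
  (2,6):dx=+2,dy=+7->C; (3,4):dx=+4,dy=+5->C; (3,5):dx=+5,dy=+2->C; (3,6):dx=+8,dy=+4->C
  (4,5):dx=+1,dy=-3->D; (4,6):dx=+4,dy=-1->D; (5,6):dx=+3,dy=+2->C
Step 2: C = 9, D = 6, total pairs = 15.
Step 3: tau = (C - D)/(n(n-1)/2) = (9 - 6)/15 = 0.200000.
Step 4: Exact two-sided p-value (enumerate n! = 720 permutations of y under H0): p = 0.719444.
Step 5: alpha = 0.05. fail to reject H0.

tau_b = 0.2000 (C=9, D=6), p = 0.719444, fail to reject H0.


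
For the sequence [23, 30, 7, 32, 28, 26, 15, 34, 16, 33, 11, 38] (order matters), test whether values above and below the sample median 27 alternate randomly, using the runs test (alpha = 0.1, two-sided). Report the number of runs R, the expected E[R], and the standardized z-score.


Step 1: Compute median = 27; label A = above, B = below.
Labels in order: BABAABBABABA  (n_A = 6, n_B = 6)
Step 2: Count runs R = 10.
Step 3: Under H0 (random ordering), E[R] = 2*n_A*n_B/(n_A+n_B) + 1 = 2*6*6/12 + 1 = 7.0000.
        Var[R] = 2*n_A*n_B*(2*n_A*n_B - n_A - n_B) / ((n_A+n_B)^2 * (n_A+n_B-1)) = 4320/1584 = 2.7273.
        SD[R] = 1.6514.
Step 4: Continuity-corrected z = (R - 0.5 - E[R]) / SD[R] = (10 - 0.5 - 7.0000) / 1.6514 = 1.5138.
Step 5: Two-sided p-value via normal approximation = 2*(1 - Phi(|z|)) = 0.130070.
Step 6: alpha = 0.1. fail to reject H0.

R = 10, z = 1.5138, p = 0.130070, fail to reject H0.


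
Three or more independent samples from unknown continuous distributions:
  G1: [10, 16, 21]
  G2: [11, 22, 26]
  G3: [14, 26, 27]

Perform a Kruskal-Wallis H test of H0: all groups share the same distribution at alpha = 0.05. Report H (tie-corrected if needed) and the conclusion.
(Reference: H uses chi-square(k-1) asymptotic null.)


Step 1: Combine all N = 9 observations and assign midranks.
sorted (value, group, rank): (10,G1,1), (11,G2,2), (14,G3,3), (16,G1,4), (21,G1,5), (22,G2,6), (26,G2,7.5), (26,G3,7.5), (27,G3,9)
Step 2: Sum ranks within each group.
R_1 = 10 (n_1 = 3)
R_2 = 15.5 (n_2 = 3)
R_3 = 19.5 (n_3 = 3)
Step 3: H = 12/(N(N+1)) * sum(R_i^2/n_i) - 3(N+1)
     = 12/(9*10) * (10^2/3 + 15.5^2/3 + 19.5^2/3) - 3*10
     = 0.133333 * 240.167 - 30
     = 2.022222.
Step 4: Ties present; correction factor C = 1 - 6/(9^3 - 9) = 0.991667. Corrected H = 2.022222 / 0.991667 = 2.039216.
Step 5: Under H0, H ~ chi^2(2); p-value = 0.360736.
Step 6: alpha = 0.05. fail to reject H0.

H = 2.0392, df = 2, p = 0.360736, fail to reject H0.


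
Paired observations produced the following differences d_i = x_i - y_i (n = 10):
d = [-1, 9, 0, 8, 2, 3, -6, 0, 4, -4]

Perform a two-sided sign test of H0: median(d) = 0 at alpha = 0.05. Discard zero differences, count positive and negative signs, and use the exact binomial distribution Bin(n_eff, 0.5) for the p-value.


Step 1: Discard zero differences. Original n = 10; n_eff = number of nonzero differences = 8.
Nonzero differences (with sign): -1, +9, +8, +2, +3, -6, +4, -4
Step 2: Count signs: positive = 5, negative = 3.
Step 3: Under H0: P(positive) = 0.5, so the number of positives S ~ Bin(8, 0.5).
Step 4: Two-sided exact p-value = sum of Bin(8,0.5) probabilities at or below the observed probability = 0.726562.
Step 5: alpha = 0.05. fail to reject H0.

n_eff = 8, pos = 5, neg = 3, p = 0.726562, fail to reject H0.


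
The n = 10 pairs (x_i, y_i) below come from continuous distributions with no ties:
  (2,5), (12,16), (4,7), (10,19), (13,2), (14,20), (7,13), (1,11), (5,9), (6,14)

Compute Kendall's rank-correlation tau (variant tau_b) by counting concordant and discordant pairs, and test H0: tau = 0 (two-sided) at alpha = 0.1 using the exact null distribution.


Step 1: Enumerate the 45 unordered pairs (i,j) with i<j and classify each by sign(x_j-x_i) * sign(y_j-y_i).
  (1,2):dx=+10,dy=+11->C; (1,3):dx=+2,dy=+2->C; (1,4):dx=+8,dy=+14->C; (1,5):dx=+11,dy=-3->D
  (1,6):dx=+12,dy=+15->C; (1,7):dx=+5,dy=+8->C; (1,8):dx=-1,dy=+6->D; (1,9):dx=+3,dy=+4->C
  (1,10):dx=+4,dy=+9->C; (2,3):dx=-8,dy=-9->C; (2,4):dx=-2,dy=+3->D; (2,5):dx=+1,dy=-14->D
  (2,6):dx=+2,dy=+4->C; (2,7):dx=-5,dy=-3->C; (2,8):dx=-11,dy=-5->C; (2,9):dx=-7,dy=-7->C
  (2,10):dx=-6,dy=-2->C; (3,4):dx=+6,dy=+12->C; (3,5):dx=+9,dy=-5->D; (3,6):dx=+10,dy=+13->C
  (3,7):dx=+3,dy=+6->C; (3,8):dx=-3,dy=+4->D; (3,9):dx=+1,dy=+2->C; (3,10):dx=+2,dy=+7->C
  (4,5):dx=+3,dy=-17->D; (4,6):dx=+4,dy=+1->C; (4,7):dx=-3,dy=-6->C; (4,8):dx=-9,dy=-8->C
  (4,9):dx=-5,dy=-10->C; (4,10):dx=-4,dy=-5->C; (5,6):dx=+1,dy=+18->C; (5,7):dx=-6,dy=+11->D
  (5,8):dx=-12,dy=+9->D; (5,9):dx=-8,dy=+7->D; (5,10):dx=-7,dy=+12->D; (6,7):dx=-7,dy=-7->C
  (6,8):dx=-13,dy=-9->C; (6,9):dx=-9,dy=-11->C; (6,10):dx=-8,dy=-6->C; (7,8):dx=-6,dy=-2->C
  (7,9):dx=-2,dy=-4->C; (7,10):dx=-1,dy=+1->D; (8,9):dx=+4,dy=-2->D; (8,10):dx=+5,dy=+3->C
  (9,10):dx=+1,dy=+5->C
Step 2: C = 32, D = 13, total pairs = 45.
Step 3: tau = (C - D)/(n(n-1)/2) = (32 - 13)/45 = 0.422222.
Step 4: Exact two-sided p-value (enumerate n! = 3628800 permutations of y under H0): p = 0.108313.
Step 5: alpha = 0.1. fail to reject H0.

tau_b = 0.4222 (C=32, D=13), p = 0.108313, fail to reject H0.


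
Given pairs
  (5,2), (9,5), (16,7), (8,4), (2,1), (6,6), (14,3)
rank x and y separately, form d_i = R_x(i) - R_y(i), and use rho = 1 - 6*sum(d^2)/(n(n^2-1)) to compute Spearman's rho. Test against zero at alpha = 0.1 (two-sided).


Step 1: Rank x and y separately (midranks; no ties here).
rank(x): 5->2, 9->5, 16->7, 8->4, 2->1, 6->3, 14->6
rank(y): 2->2, 5->5, 7->7, 4->4, 1->1, 6->6, 3->3
Step 2: d_i = R_x(i) - R_y(i); compute d_i^2.
  (2-2)^2=0, (5-5)^2=0, (7-7)^2=0, (4-4)^2=0, (1-1)^2=0, (3-6)^2=9, (6-3)^2=9
sum(d^2) = 18.
Step 3: rho = 1 - 6*18 / (7*(7^2 - 1)) = 1 - 108/336 = 0.678571.
Step 4: Under H0, t = rho * sqrt((n-2)/(1-rho^2)) = 2.0657 ~ t(5).
Step 5: Two-sided p-value from the t-distribution with 5 df = 0.093750.
Step 6: alpha = 0.1. reject H0.

rho = 0.6786, p = 0.093750, reject H0 at alpha = 0.1.


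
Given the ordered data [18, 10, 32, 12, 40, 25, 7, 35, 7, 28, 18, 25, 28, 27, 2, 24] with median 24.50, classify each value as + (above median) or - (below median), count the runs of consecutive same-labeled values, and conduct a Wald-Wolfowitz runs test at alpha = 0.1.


Step 1: Compute median = 24.50; label A = above, B = below.
Labels in order: BBABAABABABAAABB  (n_A = 8, n_B = 8)
Step 2: Count runs R = 11.
Step 3: Under H0 (random ordering), E[R] = 2*n_A*n_B/(n_A+n_B) + 1 = 2*8*8/16 + 1 = 9.0000.
        Var[R] = 2*n_A*n_B*(2*n_A*n_B - n_A - n_B) / ((n_A+n_B)^2 * (n_A+n_B-1)) = 14336/3840 = 3.7333.
        SD[R] = 1.9322.
Step 4: Continuity-corrected z = (R - 0.5 - E[R]) / SD[R] = (11 - 0.5 - 9.0000) / 1.9322 = 0.7763.
Step 5: Two-sided p-value via normal approximation = 2*(1 - Phi(|z|)) = 0.437558.
Step 6: alpha = 0.1. fail to reject H0.

R = 11, z = 0.7763, p = 0.437558, fail to reject H0.


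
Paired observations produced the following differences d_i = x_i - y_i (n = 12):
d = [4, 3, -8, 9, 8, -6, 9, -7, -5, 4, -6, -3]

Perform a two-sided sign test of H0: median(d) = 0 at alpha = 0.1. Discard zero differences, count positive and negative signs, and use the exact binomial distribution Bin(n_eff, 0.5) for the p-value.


Step 1: Discard zero differences. Original n = 12; n_eff = number of nonzero differences = 12.
Nonzero differences (with sign): +4, +3, -8, +9, +8, -6, +9, -7, -5, +4, -6, -3
Step 2: Count signs: positive = 6, negative = 6.
Step 3: Under H0: P(positive) = 0.5, so the number of positives S ~ Bin(12, 0.5).
Step 4: Two-sided exact p-value = sum of Bin(12,0.5) probabilities at or below the observed probability = 1.000000.
Step 5: alpha = 0.1. fail to reject H0.

n_eff = 12, pos = 6, neg = 6, p = 1.000000, fail to reject H0.


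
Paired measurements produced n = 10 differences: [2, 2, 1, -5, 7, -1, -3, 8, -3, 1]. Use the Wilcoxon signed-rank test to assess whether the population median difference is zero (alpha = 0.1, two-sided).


Step 1: Drop any zero differences (none here) and take |d_i|.
|d| = [2, 2, 1, 5, 7, 1, 3, 8, 3, 1]
Step 2: Midrank |d_i| (ties get averaged ranks).
ranks: |2|->4.5, |2|->4.5, |1|->2, |5|->8, |7|->9, |1|->2, |3|->6.5, |8|->10, |3|->6.5, |1|->2
Step 3: Attach original signs; sum ranks with positive sign and with negative sign.
W+ = 4.5 + 4.5 + 2 + 9 + 10 + 2 = 32
W- = 8 + 2 + 6.5 + 6.5 = 23
(Check: W+ + W- = 55 should equal n(n+1)/2 = 55.)
Step 4: Test statistic W = min(W+, W-) = 23.
Step 5: Ties in |d|, so use the tie-corrected normal approximation.
        E[W] = n(n+1)/4 = 10*11/4 = 27.5.
        Tie groups: |d|=1 (t=3), |d|=2 (t=2), |d|=3 (t=2); sum(t^3 - t) = 36.
        Var[W] = n(n+1)(2n+1)/24 - sum(t^3-t)/48 = 2310/24 - 36/48 = 95.5.
        z = (W - E[W]) / sqrt(Var[W]) = (23 - 27.5) / 9.7724 = -0.4605.
        Two-sided p = 2*Phi(z) = 0.645172.
Step 6: alpha = 0.1. fail to reject H0.

W+ = 32, W- = 23, W = min = 23, p = 0.645172, fail to reject H0.


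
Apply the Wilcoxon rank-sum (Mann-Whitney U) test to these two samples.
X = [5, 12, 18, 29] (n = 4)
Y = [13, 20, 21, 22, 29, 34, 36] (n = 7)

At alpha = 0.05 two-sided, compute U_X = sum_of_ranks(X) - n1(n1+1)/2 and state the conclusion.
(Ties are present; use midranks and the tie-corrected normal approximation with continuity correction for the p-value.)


Step 1: Combine and sort all 11 observations; assign midranks.
sorted (value, group): (5,X), (12,X), (13,Y), (18,X), (20,Y), (21,Y), (22,Y), (29,X), (29,Y), (34,Y), (36,Y)
ranks: 5->1, 12->2, 13->3, 18->4, 20->5, 21->6, 22->7, 29->8.5, 29->8.5, 34->10, 36->11
Step 2: Rank sum for X: R1 = 1 + 2 + 4 + 8.5 = 15.5.
Step 3: U_X = R1 - n1(n1+1)/2 = 15.5 - 4*5/2 = 15.5 - 10 = 5.5.
       U_Y = n1*n2 - U_X = 28 - 5.5 = 22.5.
Step 4: Ties are present, so use the tie-corrected normal approximation (with continuity correction) for the p-value.
Step 5: p-value = 0.129695; compare to alpha = 0.05. fail to reject H0.

U_X = 5.5, p = 0.129695, fail to reject H0 at alpha = 0.05.


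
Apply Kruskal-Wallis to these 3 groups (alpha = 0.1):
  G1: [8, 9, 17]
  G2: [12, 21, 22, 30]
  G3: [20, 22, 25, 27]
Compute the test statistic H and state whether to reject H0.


Step 1: Combine all N = 11 observations and assign midranks.
sorted (value, group, rank): (8,G1,1), (9,G1,2), (12,G2,3), (17,G1,4), (20,G3,5), (21,G2,6), (22,G2,7.5), (22,G3,7.5), (25,G3,9), (27,G3,10), (30,G2,11)
Step 2: Sum ranks within each group.
R_1 = 7 (n_1 = 3)
R_2 = 27.5 (n_2 = 4)
R_3 = 31.5 (n_3 = 4)
Step 3: H = 12/(N(N+1)) * sum(R_i^2/n_i) - 3(N+1)
     = 12/(11*12) * (7^2/3 + 27.5^2/4 + 31.5^2/4) - 3*12
     = 0.090909 * 453.458 - 36
     = 5.223485.
Step 4: Ties present; correction factor C = 1 - 6/(11^3 - 11) = 0.995455. Corrected H = 5.223485 / 0.995455 = 5.247336.
Step 5: Under H0, H ~ chi^2(2); p-value = 0.072536.
Step 6: alpha = 0.1. reject H0.

H = 5.2473, df = 2, p = 0.072536, reject H0.


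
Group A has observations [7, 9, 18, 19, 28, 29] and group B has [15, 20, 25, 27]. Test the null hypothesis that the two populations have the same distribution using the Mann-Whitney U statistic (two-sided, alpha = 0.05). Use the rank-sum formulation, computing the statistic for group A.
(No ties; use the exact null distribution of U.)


Step 1: Combine and sort all 10 observations; assign midranks.
sorted (value, group): (7,X), (9,X), (15,Y), (18,X), (19,X), (20,Y), (25,Y), (27,Y), (28,X), (29,X)
ranks: 7->1, 9->2, 15->3, 18->4, 19->5, 20->6, 25->7, 27->8, 28->9, 29->10
Step 2: Rank sum for X: R1 = 1 + 2 + 4 + 5 + 9 + 10 = 31.
Step 3: U_X = R1 - n1(n1+1)/2 = 31 - 6*7/2 = 31 - 21 = 10.
       U_Y = n1*n2 - U_X = 24 - 10 = 14.
Step 4: No ties, so the exact null distribution of U (based on enumerating the C(10,6) = 210 equally likely rank assignments) gives the two-sided p-value.
Step 5: p-value = 0.761905; compare to alpha = 0.05. fail to reject H0.

U_X = 10, p = 0.761905, fail to reject H0 at alpha = 0.05.


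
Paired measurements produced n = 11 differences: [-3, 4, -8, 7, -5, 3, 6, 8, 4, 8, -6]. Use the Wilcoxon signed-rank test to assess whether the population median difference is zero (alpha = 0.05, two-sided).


Step 1: Drop any zero differences (none here) and take |d_i|.
|d| = [3, 4, 8, 7, 5, 3, 6, 8, 4, 8, 6]
Step 2: Midrank |d_i| (ties get averaged ranks).
ranks: |3|->1.5, |4|->3.5, |8|->10, |7|->8, |5|->5, |3|->1.5, |6|->6.5, |8|->10, |4|->3.5, |8|->10, |6|->6.5
Step 3: Attach original signs; sum ranks with positive sign and with negative sign.
W+ = 3.5 + 8 + 1.5 + 6.5 + 10 + 3.5 + 10 = 43
W- = 1.5 + 10 + 5 + 6.5 = 23
(Check: W+ + W- = 66 should equal n(n+1)/2 = 66.)
Step 4: Test statistic W = min(W+, W-) = 23.
Step 5: Ties in |d|, so use the tie-corrected normal approximation.
        E[W] = n(n+1)/4 = 11*12/4 = 33.
        Tie groups: |d|=3 (t=2), |d|=4 (t=2), |d|=6 (t=2), |d|=8 (t=3); sum(t^3 - t) = 42.
        Var[W] = n(n+1)(2n+1)/24 - sum(t^3-t)/48 = 3036/24 - 42/48 = 125.625.
        z = (W - E[W]) / sqrt(Var[W]) = (23 - 33) / 11.2083 = -0.8922.
        Two-sided p = 2*Phi(z) = 0.372286.
Step 6: alpha = 0.05. fail to reject H0.

W+ = 43, W- = 23, W = min = 23, p = 0.372286, fail to reject H0.


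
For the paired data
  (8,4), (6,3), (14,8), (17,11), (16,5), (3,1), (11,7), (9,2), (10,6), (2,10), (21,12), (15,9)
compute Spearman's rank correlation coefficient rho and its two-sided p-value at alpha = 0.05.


Step 1: Rank x and y separately (midranks; no ties here).
rank(x): 8->4, 6->3, 14->8, 17->11, 16->10, 3->2, 11->7, 9->5, 10->6, 2->1, 21->12, 15->9
rank(y): 4->4, 3->3, 8->8, 11->11, 5->5, 1->1, 7->7, 2->2, 6->6, 10->10, 12->12, 9->9
Step 2: d_i = R_x(i) - R_y(i); compute d_i^2.
  (4-4)^2=0, (3-3)^2=0, (8-8)^2=0, (11-11)^2=0, (10-5)^2=25, (2-1)^2=1, (7-7)^2=0, (5-2)^2=9, (6-6)^2=0, (1-10)^2=81, (12-12)^2=0, (9-9)^2=0
sum(d^2) = 116.
Step 3: rho = 1 - 6*116 / (12*(12^2 - 1)) = 1 - 696/1716 = 0.594406.
Step 4: Under H0, t = rho * sqrt((n-2)/(1-rho^2)) = 2.3374 ~ t(10).
Step 5: Two-sided p-value from the t-distribution with 10 df = 0.041521.
Step 6: alpha = 0.05. reject H0.

rho = 0.5944, p = 0.041521, reject H0 at alpha = 0.05.


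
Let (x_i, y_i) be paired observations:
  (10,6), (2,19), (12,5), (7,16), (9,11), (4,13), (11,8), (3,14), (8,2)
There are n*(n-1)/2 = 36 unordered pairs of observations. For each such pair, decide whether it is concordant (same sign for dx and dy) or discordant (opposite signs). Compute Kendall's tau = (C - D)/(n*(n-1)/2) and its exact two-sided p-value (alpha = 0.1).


Step 1: Enumerate the 36 unordered pairs (i,j) with i<j and classify each by sign(x_j-x_i) * sign(y_j-y_i).
  (1,2):dx=-8,dy=+13->D; (1,3):dx=+2,dy=-1->D; (1,4):dx=-3,dy=+10->D; (1,5):dx=-1,dy=+5->D
  (1,6):dx=-6,dy=+7->D; (1,7):dx=+1,dy=+2->C; (1,8):dx=-7,dy=+8->D; (1,9):dx=-2,dy=-4->C
  (2,3):dx=+10,dy=-14->D; (2,4):dx=+5,dy=-3->D; (2,5):dx=+7,dy=-8->D; (2,6):dx=+2,dy=-6->D
  (2,7):dx=+9,dy=-11->D; (2,8):dx=+1,dy=-5->D; (2,9):dx=+6,dy=-17->D; (3,4):dx=-5,dy=+11->D
  (3,5):dx=-3,dy=+6->D; (3,6):dx=-8,dy=+8->D; (3,7):dx=-1,dy=+3->D; (3,8):dx=-9,dy=+9->D
  (3,9):dx=-4,dy=-3->C; (4,5):dx=+2,dy=-5->D; (4,6):dx=-3,dy=-3->C; (4,7):dx=+4,dy=-8->D
  (4,8):dx=-4,dy=-2->C; (4,9):dx=+1,dy=-14->D; (5,6):dx=-5,dy=+2->D; (5,7):dx=+2,dy=-3->D
  (5,8):dx=-6,dy=+3->D; (5,9):dx=-1,dy=-9->C; (6,7):dx=+7,dy=-5->D; (6,8):dx=-1,dy=+1->D
  (6,9):dx=+4,dy=-11->D; (7,8):dx=-8,dy=+6->D; (7,9):dx=-3,dy=-6->C; (8,9):dx=+5,dy=-12->D
Step 2: C = 7, D = 29, total pairs = 36.
Step 3: tau = (C - D)/(n(n-1)/2) = (7 - 29)/36 = -0.611111.
Step 4: Exact two-sided p-value (enumerate n! = 362880 permutations of y under H0): p = 0.024741.
Step 5: alpha = 0.1. reject H0.

tau_b = -0.6111 (C=7, D=29), p = 0.024741, reject H0.


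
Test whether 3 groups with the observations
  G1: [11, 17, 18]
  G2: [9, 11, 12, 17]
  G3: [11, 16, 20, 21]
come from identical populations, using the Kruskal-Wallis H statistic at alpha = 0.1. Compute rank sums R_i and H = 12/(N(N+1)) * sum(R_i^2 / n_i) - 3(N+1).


Step 1: Combine all N = 11 observations and assign midranks.
sorted (value, group, rank): (9,G2,1), (11,G1,3), (11,G2,3), (11,G3,3), (12,G2,5), (16,G3,6), (17,G1,7.5), (17,G2,7.5), (18,G1,9), (20,G3,10), (21,G3,11)
Step 2: Sum ranks within each group.
R_1 = 19.5 (n_1 = 3)
R_2 = 16.5 (n_2 = 4)
R_3 = 30 (n_3 = 4)
Step 3: H = 12/(N(N+1)) * sum(R_i^2/n_i) - 3(N+1)
     = 12/(11*12) * (19.5^2/3 + 16.5^2/4 + 30^2/4) - 3*12
     = 0.090909 * 419.812 - 36
     = 2.164773.
Step 4: Ties present; correction factor C = 1 - 30/(11^3 - 11) = 0.977273. Corrected H = 2.164773 / 0.977273 = 2.215116.
Step 5: Under H0, H ~ chi^2(2); p-value = 0.330365.
Step 6: alpha = 0.1. fail to reject H0.

H = 2.2151, df = 2, p = 0.330365, fail to reject H0.


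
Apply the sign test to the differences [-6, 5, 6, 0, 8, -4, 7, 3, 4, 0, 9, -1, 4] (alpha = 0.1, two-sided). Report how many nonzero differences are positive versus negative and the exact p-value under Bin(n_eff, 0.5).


Step 1: Discard zero differences. Original n = 13; n_eff = number of nonzero differences = 11.
Nonzero differences (with sign): -6, +5, +6, +8, -4, +7, +3, +4, +9, -1, +4
Step 2: Count signs: positive = 8, negative = 3.
Step 3: Under H0: P(positive) = 0.5, so the number of positives S ~ Bin(11, 0.5).
Step 4: Two-sided exact p-value = sum of Bin(11,0.5) probabilities at or below the observed probability = 0.226562.
Step 5: alpha = 0.1. fail to reject H0.

n_eff = 11, pos = 8, neg = 3, p = 0.226562, fail to reject H0.


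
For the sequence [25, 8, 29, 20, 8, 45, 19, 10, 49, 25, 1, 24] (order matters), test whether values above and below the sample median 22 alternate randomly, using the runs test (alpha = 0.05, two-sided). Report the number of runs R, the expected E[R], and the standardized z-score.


Step 1: Compute median = 22; label A = above, B = below.
Labels in order: ABABBABBAABA  (n_A = 6, n_B = 6)
Step 2: Count runs R = 9.
Step 3: Under H0 (random ordering), E[R] = 2*n_A*n_B/(n_A+n_B) + 1 = 2*6*6/12 + 1 = 7.0000.
        Var[R] = 2*n_A*n_B*(2*n_A*n_B - n_A - n_B) / ((n_A+n_B)^2 * (n_A+n_B-1)) = 4320/1584 = 2.7273.
        SD[R] = 1.6514.
Step 4: Continuity-corrected z = (R - 0.5 - E[R]) / SD[R] = (9 - 0.5 - 7.0000) / 1.6514 = 0.9083.
Step 5: Two-sided p-value via normal approximation = 2*(1 - Phi(|z|)) = 0.363722.
Step 6: alpha = 0.05. fail to reject H0.

R = 9, z = 0.9083, p = 0.363722, fail to reject H0.


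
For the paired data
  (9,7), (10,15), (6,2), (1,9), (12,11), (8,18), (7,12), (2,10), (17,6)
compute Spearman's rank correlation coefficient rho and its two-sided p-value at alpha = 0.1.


Step 1: Rank x and y separately (midranks; no ties here).
rank(x): 9->6, 10->7, 6->3, 1->1, 12->8, 8->5, 7->4, 2->2, 17->9
rank(y): 7->3, 15->8, 2->1, 9->4, 11->6, 18->9, 12->7, 10->5, 6->2
Step 2: d_i = R_x(i) - R_y(i); compute d_i^2.
  (6-3)^2=9, (7-8)^2=1, (3-1)^2=4, (1-4)^2=9, (8-6)^2=4, (5-9)^2=16, (4-7)^2=9, (2-5)^2=9, (9-2)^2=49
sum(d^2) = 110.
Step 3: rho = 1 - 6*110 / (9*(9^2 - 1)) = 1 - 660/720 = 0.083333.
Step 4: Under H0, t = rho * sqrt((n-2)/(1-rho^2)) = 0.2212 ~ t(7).
Step 5: Two-sided p-value from the t-distribution with 7 df = 0.831214.
Step 6: alpha = 0.1. fail to reject H0.

rho = 0.0833, p = 0.831214, fail to reject H0 at alpha = 0.1.


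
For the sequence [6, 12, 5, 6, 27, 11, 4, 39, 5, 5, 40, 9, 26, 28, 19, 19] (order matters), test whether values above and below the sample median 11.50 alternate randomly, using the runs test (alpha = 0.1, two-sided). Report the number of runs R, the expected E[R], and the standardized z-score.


Step 1: Compute median = 11.50; label A = above, B = below.
Labels in order: BABBABBABBABAAAA  (n_A = 8, n_B = 8)
Step 2: Count runs R = 10.
Step 3: Under H0 (random ordering), E[R] = 2*n_A*n_B/(n_A+n_B) + 1 = 2*8*8/16 + 1 = 9.0000.
        Var[R] = 2*n_A*n_B*(2*n_A*n_B - n_A - n_B) / ((n_A+n_B)^2 * (n_A+n_B-1)) = 14336/3840 = 3.7333.
        SD[R] = 1.9322.
Step 4: Continuity-corrected z = (R - 0.5 - E[R]) / SD[R] = (10 - 0.5 - 9.0000) / 1.9322 = 0.2588.
Step 5: Two-sided p-value via normal approximation = 2*(1 - Phi(|z|)) = 0.795809.
Step 6: alpha = 0.1. fail to reject H0.

R = 10, z = 0.2588, p = 0.795809, fail to reject H0.
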